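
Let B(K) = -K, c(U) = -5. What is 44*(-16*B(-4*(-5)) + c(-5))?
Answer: 13860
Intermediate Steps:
44*(-16*B(-4*(-5)) + c(-5)) = 44*(-(-16)*(-4*(-5)) - 5) = 44*(-(-16)*20 - 5) = 44*(-16*(-20) - 5) = 44*(320 - 5) = 44*315 = 13860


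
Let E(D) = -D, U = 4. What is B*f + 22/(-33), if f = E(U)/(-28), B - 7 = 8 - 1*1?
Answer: 4/3 ≈ 1.3333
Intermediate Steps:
B = 14 (B = 7 + (8 - 1*1) = 7 + (8 - 1) = 7 + 7 = 14)
f = ⅐ (f = -1*4/(-28) = -4*(-1/28) = ⅐ ≈ 0.14286)
B*f + 22/(-33) = 14*(⅐) + 22/(-33) = 2 + 22*(-1/33) = 2 - ⅔ = 4/3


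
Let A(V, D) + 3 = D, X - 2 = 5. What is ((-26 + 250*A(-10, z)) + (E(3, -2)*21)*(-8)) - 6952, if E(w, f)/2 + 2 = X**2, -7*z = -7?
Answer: -23270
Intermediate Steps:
z = 1 (z = -1/7*(-7) = 1)
X = 7 (X = 2 + 5 = 7)
A(V, D) = -3 + D
E(w, f) = 94 (E(w, f) = -4 + 2*7**2 = -4 + 2*49 = -4 + 98 = 94)
((-26 + 250*A(-10, z)) + (E(3, -2)*21)*(-8)) - 6952 = ((-26 + 250*(-3 + 1)) + (94*21)*(-8)) - 6952 = ((-26 + 250*(-2)) + 1974*(-8)) - 6952 = ((-26 - 500) - 15792) - 6952 = (-526 - 15792) - 6952 = -16318 - 6952 = -23270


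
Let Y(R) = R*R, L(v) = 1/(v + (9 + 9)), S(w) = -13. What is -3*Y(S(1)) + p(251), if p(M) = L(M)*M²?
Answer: -73382/269 ≈ -272.80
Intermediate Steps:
L(v) = 1/(18 + v) (L(v) = 1/(v + 18) = 1/(18 + v))
Y(R) = R²
p(M) = M²/(18 + M)
-3*Y(S(1)) + p(251) = -3*(-13)² + 251²/(18 + 251) = -3*169 + 63001/269 = -507 + 63001*(1/269) = -507 + 63001/269 = -73382/269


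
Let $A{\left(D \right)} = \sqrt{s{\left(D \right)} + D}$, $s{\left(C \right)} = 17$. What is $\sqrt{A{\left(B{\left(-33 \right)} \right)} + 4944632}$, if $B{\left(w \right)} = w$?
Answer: $2 \sqrt{1236158 + i} \approx 2223.7 + 0.00089942 i$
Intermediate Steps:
$A{\left(D \right)} = \sqrt{17 + D}$
$\sqrt{A{\left(B{\left(-33 \right)} \right)} + 4944632} = \sqrt{\sqrt{17 - 33} + 4944632} = \sqrt{\sqrt{-16} + 4944632} = \sqrt{4 i + 4944632} = \sqrt{4944632 + 4 i}$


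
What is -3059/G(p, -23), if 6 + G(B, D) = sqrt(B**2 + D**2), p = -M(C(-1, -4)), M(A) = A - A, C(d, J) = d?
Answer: -3059/17 ≈ -179.94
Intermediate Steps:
M(A) = 0
p = 0 (p = -1*0 = 0)
G(B, D) = -6 + sqrt(B**2 + D**2)
-3059/G(p, -23) = -3059/(-6 + sqrt(0**2 + (-23)**2)) = -3059/(-6 + sqrt(0 + 529)) = -3059/(-6 + sqrt(529)) = -3059/(-6 + 23) = -3059/17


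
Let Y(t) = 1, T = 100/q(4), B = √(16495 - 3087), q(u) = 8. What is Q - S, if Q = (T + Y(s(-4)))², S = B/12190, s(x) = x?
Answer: 729/4 - 2*√838/6095 ≈ 182.24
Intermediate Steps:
B = 4*√838 (B = √13408 = 4*√838 ≈ 115.79)
S = 2*√838/6095 (S = (4*√838)/12190 = (4*√838)*(1/12190) = 2*√838/6095 ≈ 0.0094990)
T = 25/2 (T = 100/8 = 100*(⅛) = 25/2 ≈ 12.500)
Q = 729/4 (Q = (25/2 + 1)² = (27/2)² = 729/4 ≈ 182.25)
Q - S = 729/4 - 2*√838/6095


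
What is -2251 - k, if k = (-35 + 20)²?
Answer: -2476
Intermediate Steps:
k = 225 (k = (-15)² = 225)
-2251 - k = -2251 - 1*225 = -2251 - 225 = -2476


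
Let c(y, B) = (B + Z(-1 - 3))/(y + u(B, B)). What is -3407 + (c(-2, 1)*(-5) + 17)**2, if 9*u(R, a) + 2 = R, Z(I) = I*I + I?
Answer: -405463/361 ≈ -1123.2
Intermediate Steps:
Z(I) = I + I**2 (Z(I) = I**2 + I = I + I**2)
u(R, a) = -2/9 + R/9
c(y, B) = (12 + B)/(-2/9 + y + B/9) (c(y, B) = (B + (-1 - 3)*(1 + (-1 - 3)))/(y + (-2/9 + B/9)) = (B - 4*(1 - 4))/(-2/9 + y + B/9) = (B - 4*(-3))/(-2/9 + y + B/9) = (B + 12)/(-2/9 + y + B/9) = (12 + B)/(-2/9 + y + B/9))
-3407 + (c(-2, 1)*(-5) + 17)**2 = -3407 + ((9*(12 + 1)/(-2 + 1 + 9*(-2)))*(-5) + 17)**2 = -3407 + ((9*13/(-2 + 1 - 18))*(-5) + 17)**2 = -3407 + ((9*13/(-19))*(-5) + 17)**2 = -3407 + ((9*(-1/19)*13)*(-5) + 17)**2 = -3407 + (-117/19*(-5) + 17)**2 = -3407 + (585/19 + 17)**2 = -3407 + (908/19)**2 = -3407 + 824464/361 = -405463/361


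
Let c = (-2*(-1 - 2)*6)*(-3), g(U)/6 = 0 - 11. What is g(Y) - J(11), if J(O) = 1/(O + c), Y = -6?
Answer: -6401/97 ≈ -65.990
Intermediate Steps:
g(U) = -66 (g(U) = 6*(0 - 11) = 6*(-11) = -66)
c = -108 (c = (-2*(-3)*6)*(-3) = (6*6)*(-3) = 36*(-3) = -108)
J(O) = 1/(-108 + O) (J(O) = 1/(O - 108) = 1/(-108 + O))
g(Y) - J(11) = -66 - 1/(-108 + 11) = -66 - 1/(-97) = -66 - 1*(-1/97) = -66 + 1/97 = -6401/97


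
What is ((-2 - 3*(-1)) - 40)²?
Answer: 1521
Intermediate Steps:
((-2 - 3*(-1)) - 40)² = ((-2 + 3) - 40)² = (1 - 40)² = (-39)² = 1521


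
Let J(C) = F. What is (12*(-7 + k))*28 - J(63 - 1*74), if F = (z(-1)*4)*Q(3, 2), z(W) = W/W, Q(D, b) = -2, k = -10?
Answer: -5704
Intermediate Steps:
z(W) = 1
F = -8 (F = (1*4)*(-2) = 4*(-2) = -8)
J(C) = -8
(12*(-7 + k))*28 - J(63 - 1*74) = (12*(-7 - 10))*28 - 1*(-8) = (12*(-17))*28 + 8 = -204*28 + 8 = -5712 + 8 = -5704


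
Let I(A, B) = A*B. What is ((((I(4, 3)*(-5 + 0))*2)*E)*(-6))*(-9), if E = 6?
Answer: -38880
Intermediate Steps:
((((I(4, 3)*(-5 + 0))*2)*E)*(-6))*(-9) = (((((4*3)*(-5 + 0))*2)*6)*(-6))*(-9) = ((((12*(-5))*2)*6)*(-6))*(-9) = ((-60*2*6)*(-6))*(-9) = (-120*6*(-6))*(-9) = -720*(-6)*(-9) = 4320*(-9) = -38880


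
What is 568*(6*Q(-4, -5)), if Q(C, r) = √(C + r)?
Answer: 10224*I ≈ 10224.0*I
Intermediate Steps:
568*(6*Q(-4, -5)) = 568*(6*√(-4 - 5)) = 568*(6*√(-9)) = 568*(6*(3*I)) = 568*(18*I) = 10224*I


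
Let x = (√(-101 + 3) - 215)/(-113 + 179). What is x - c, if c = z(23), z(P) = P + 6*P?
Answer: -10841/66 + 7*I*√2/66 ≈ -164.26 + 0.14999*I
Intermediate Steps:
z(P) = 7*P
c = 161 (c = 7*23 = 161)
x = -215/66 + 7*I*√2/66 (x = (√(-98) - 215)/66 = (7*I*√2 - 215)*(1/66) = (-215 + 7*I*√2)*(1/66) = -215/66 + 7*I*√2/66 ≈ -3.2576 + 0.14999*I)
x - c = (-215/66 + 7*I*√2/66) - 1*161 = (-215/66 + 7*I*√2/66) - 161 = -10841/66 + 7*I*√2/66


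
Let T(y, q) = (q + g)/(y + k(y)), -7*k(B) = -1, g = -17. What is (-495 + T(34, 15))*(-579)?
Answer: 68506701/239 ≈ 2.8664e+5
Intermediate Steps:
k(B) = ⅐ (k(B) = -⅐*(-1) = ⅐)
T(y, q) = (-17 + q)/(⅐ + y) (T(y, q) = (q - 17)/(y + ⅐) = (-17 + q)/(⅐ + y))
(-495 + T(34, 15))*(-579) = (-495 + 7*(-17 + 15)/(1 + 7*34))*(-579) = (-495 + 7*(-2)/(1 + 238))*(-579) = (-495 + 7*(-2)/239)*(-579) = (-495 + 7*(1/239)*(-2))*(-579) = (-495 - 14/239)*(-579) = -118319/239*(-579) = 68506701/239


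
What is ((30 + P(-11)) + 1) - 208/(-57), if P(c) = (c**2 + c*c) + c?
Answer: 15142/57 ≈ 265.65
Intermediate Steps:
P(c) = c + 2*c**2 (P(c) = (c**2 + c**2) + c = 2*c**2 + c = c + 2*c**2)
((30 + P(-11)) + 1) - 208/(-57) = ((30 - 11*(1 + 2*(-11))) + 1) - 208/(-57) = ((30 - 11*(1 - 22)) + 1) - 208*(-1/57) = ((30 - 11*(-21)) + 1) + 208/57 = ((30 + 231) + 1) + 208/57 = (261 + 1) + 208/57 = 262 + 208/57 = 15142/57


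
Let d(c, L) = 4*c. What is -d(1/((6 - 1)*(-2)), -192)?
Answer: ⅖ ≈ 0.40000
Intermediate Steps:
-d(1/((6 - 1)*(-2)), -192) = -4/((6 - 1)*(-2)) = -4/(5*(-2)) = -4/(-10) = -4*(-1)/10 = -1*(-⅖) = ⅖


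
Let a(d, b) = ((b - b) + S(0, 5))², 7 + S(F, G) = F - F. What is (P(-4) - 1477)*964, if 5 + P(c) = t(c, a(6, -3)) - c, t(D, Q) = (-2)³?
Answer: -1432504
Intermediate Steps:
S(F, G) = -7 (S(F, G) = -7 + (F - F) = -7 + 0 = -7)
a(d, b) = 49 (a(d, b) = ((b - b) - 7)² = (0 - 7)² = (-7)² = 49)
t(D, Q) = -8
P(c) = -13 - c (P(c) = -5 + (-8 - c) = -13 - c)
(P(-4) - 1477)*964 = ((-13 - 1*(-4)) - 1477)*964 = ((-13 + 4) - 1477)*964 = (-9 - 1477)*964 = -1486*964 = -1432504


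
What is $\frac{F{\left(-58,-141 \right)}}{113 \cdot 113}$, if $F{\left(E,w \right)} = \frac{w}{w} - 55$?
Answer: $- \frac{54}{12769} \approx -0.004229$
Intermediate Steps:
$F{\left(E,w \right)} = -54$ ($F{\left(E,w \right)} = 1 - 55 = -54$)
$\frac{F{\left(-58,-141 \right)}}{113 \cdot 113} = - \frac{54}{113 \cdot 113} = - \frac{54}{12769}$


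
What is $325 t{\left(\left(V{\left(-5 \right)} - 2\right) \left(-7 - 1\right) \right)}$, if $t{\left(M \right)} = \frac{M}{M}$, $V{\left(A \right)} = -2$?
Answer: $325$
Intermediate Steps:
$t{\left(M \right)} = 1$
$325 t{\left(\left(V{\left(-5 \right)} - 2\right) \left(-7 - 1\right) \right)} = 325 \cdot 1 = 325$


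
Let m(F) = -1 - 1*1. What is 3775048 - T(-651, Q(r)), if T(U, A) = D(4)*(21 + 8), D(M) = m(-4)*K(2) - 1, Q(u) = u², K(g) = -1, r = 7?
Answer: 3775019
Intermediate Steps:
m(F) = -2 (m(F) = -1 - 1 = -2)
D(M) = 1 (D(M) = -2*(-1) - 1 = 2 - 1 = 1)
T(U, A) = 29 (T(U, A) = 1*(21 + 8) = 1*29 = 29)
3775048 - T(-651, Q(r)) = 3775048 - 1*29 = 3775048 - 29 = 3775019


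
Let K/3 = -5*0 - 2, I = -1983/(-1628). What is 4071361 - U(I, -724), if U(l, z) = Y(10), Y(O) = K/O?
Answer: 20356808/5 ≈ 4.0714e+6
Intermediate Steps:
I = 1983/1628 (I = -1983*(-1/1628) = 1983/1628 ≈ 1.2181)
K = -6 (K = 3*(-5*0 - 2) = 3*(0 - 2) = 3*(-2) = -6)
Y(O) = -6/O
U(l, z) = -⅗ (U(l, z) = -6/10 = -6*⅒ = -⅗)
4071361 - U(I, -724) = 4071361 - 1*(-⅗) = 4071361 + ⅗ = 20356808/5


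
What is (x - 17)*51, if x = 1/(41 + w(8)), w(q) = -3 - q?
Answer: -8653/10 ≈ -865.30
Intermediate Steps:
x = 1/30 (x = 1/(41 + (-3 - 1*8)) = 1/(41 + (-3 - 8)) = 1/(41 - 11) = 1/30 ≈ 0.033333)
(x - 17)*51 = (1/30 - 17)*51 = -509/30*51 = -8653/10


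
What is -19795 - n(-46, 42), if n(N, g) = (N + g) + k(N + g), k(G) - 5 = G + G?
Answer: -19788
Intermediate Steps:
k(G) = 5 + 2*G (k(G) = 5 + (G + G) = 5 + 2*G)
n(N, g) = 5 + 3*N + 3*g (n(N, g) = (N + g) + (5 + 2*(N + g)) = (N + g) + (5 + (2*N + 2*g)) = (N + g) + (5 + 2*N + 2*g) = 5 + 3*N + 3*g)
-19795 - n(-46, 42) = -19795 - (5 + 3*(-46) + 3*42) = -19795 - (5 - 138 + 126) = -19795 - 1*(-7) = -19795 + 7 = -19788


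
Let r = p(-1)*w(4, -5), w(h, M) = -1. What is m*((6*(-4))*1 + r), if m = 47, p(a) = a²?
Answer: -1175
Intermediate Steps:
r = -1 (r = (-1)²*(-1) = 1*(-1) = -1)
m*((6*(-4))*1 + r) = 47*((6*(-4))*1 - 1) = 47*(-24*1 - 1) = 47*(-24 - 1) = 47*(-25) = -1175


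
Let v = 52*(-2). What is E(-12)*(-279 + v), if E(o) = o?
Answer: 4596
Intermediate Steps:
v = -104
E(-12)*(-279 + v) = -12*(-279 - 104) = -12*(-383) = 4596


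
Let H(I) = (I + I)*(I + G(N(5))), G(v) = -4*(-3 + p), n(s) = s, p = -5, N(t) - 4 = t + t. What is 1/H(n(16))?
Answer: 1/1536 ≈ 0.00065104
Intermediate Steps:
N(t) = 4 + 2*t (N(t) = 4 + (t + t) = 4 + 2*t)
G(v) = 32 (G(v) = -4*(-3 - 5) = -4*(-8) = 32)
H(I) = 2*I*(32 + I) (H(I) = (I + I)*(I + 32) = (2*I)*(32 + I) = 2*I*(32 + I))
1/H(n(16)) = 1/(2*16*(32 + 16)) = 1/(2*16*48) = 1/1536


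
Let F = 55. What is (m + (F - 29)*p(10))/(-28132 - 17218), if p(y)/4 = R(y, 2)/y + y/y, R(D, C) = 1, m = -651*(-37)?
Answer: -121007/226750 ≈ -0.53366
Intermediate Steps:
m = 24087
p(y) = 4 + 4/y (p(y) = 4*(1/y + y/y) = 4*(1/y + 1) = 4*(1 + 1/y) = 4 + 4/y)
(m + (F - 29)*p(10))/(-28132 - 17218) = (24087 + (55 - 29)*(4 + 4/10))/(-28132 - 17218) = (24087 + 26*(4 + 4*(⅒)))/(-45350) = (24087 + 26*(4 + ⅖))*(-1/45350) = (24087 + 26*(22/5))*(-1/45350) = (24087 + 572/5)*(-1/45350) = (121007/5)*(-1/45350) = -121007/226750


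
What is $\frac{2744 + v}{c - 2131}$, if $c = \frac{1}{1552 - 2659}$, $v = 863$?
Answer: $- \frac{3992949}{2359018} \approx -1.6926$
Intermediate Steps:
$c = - \frac{1}{1107}$ ($c = \frac{1}{-1107} = - \frac{1}{1107} \approx -0.00090334$)
$\frac{2744 + v}{c - 2131} = \frac{2744 + 863}{- \frac{1}{1107} - 2131} = \frac{3607}{- \frac{2359018}{1107}} = 3607 \left(- \frac{1107}{2359018}\right) = - \frac{3992949}{2359018}$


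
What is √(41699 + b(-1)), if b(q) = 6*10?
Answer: √41759 ≈ 204.35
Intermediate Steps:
b(q) = 60
√(41699 + b(-1)) = √(41699 + 60) = √41759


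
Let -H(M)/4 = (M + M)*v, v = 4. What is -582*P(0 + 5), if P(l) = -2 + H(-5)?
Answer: -91956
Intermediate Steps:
H(M) = -32*M (H(M) = -4*(M + M)*4 = -4*2*M*4 = -32*M)
P(l) = 158 (P(l) = -2 - 32*(-5) = -2 + 160 = 158)
-582*P(0 + 5) = -582*158 = -91956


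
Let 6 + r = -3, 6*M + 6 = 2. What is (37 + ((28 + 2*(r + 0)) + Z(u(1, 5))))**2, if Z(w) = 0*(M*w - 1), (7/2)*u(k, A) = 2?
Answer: 2209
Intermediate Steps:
M = -2/3 (M = -1 + (1/6)*2 = -1 + 1/3 = -2/3 ≈ -0.66667)
u(k, A) = 4/7 (u(k, A) = (2/7)*2 = 4/7)
Z(w) = 0 (Z(w) = 0*(-2*w/3 - 1) = 0*(-1 - 2*w/3) = 0)
r = -9 (r = -6 - 3 = -9)
(37 + ((28 + 2*(r + 0)) + Z(u(1, 5))))**2 = (37 + ((28 + 2*(-9 + 0)) + 0))**2 = (37 + ((28 + 2*(-9)) + 0))**2 = (37 + ((28 - 18) + 0))**2 = (37 + (10 + 0))**2 = (37 + 10)**2 = 47**2 = 2209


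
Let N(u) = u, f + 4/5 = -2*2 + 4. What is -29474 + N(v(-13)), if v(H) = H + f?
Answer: -147439/5 ≈ -29488.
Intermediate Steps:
f = -⅘ (f = -⅘ + (-2*2 + 4) = -⅘ + (-4 + 4) = -⅘ + 0 = -⅘ ≈ -0.80000)
v(H) = -⅘ + H (v(H) = H - ⅘ = -⅘ + H)
-29474 + N(v(-13)) = -29474 + (-⅘ - 13) = -29474 - 69/5 = -147439/5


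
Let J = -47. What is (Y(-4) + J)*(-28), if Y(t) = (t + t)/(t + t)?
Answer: 1288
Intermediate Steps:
Y(t) = 1 (Y(t) = (2*t)/((2*t)) = (2*t)*(1/(2*t)) = 1)
(Y(-4) + J)*(-28) = (1 - 47)*(-28) = -46*(-28) = 1288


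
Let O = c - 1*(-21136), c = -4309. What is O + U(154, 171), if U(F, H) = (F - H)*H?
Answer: 13920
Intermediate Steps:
O = 16827 (O = -4309 - 1*(-21136) = -4309 + 21136 = 16827)
U(F, H) = H*(F - H)
O + U(154, 171) = 16827 + 171*(154 - 1*171) = 16827 + 171*(154 - 171) = 16827 + 171*(-17) = 16827 - 2907 = 13920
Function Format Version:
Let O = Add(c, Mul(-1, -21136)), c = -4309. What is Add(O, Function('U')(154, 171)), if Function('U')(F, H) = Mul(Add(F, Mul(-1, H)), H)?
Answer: 13920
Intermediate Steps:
O = 16827 (O = Add(-4309, Mul(-1, -21136)) = Add(-4309, 21136) = 16827)
Function('U')(F, H) = Mul(H, Add(F, Mul(-1, H)))
Add(O, Function('U')(154, 171)) = Add(16827, Mul(171, Add(154, Mul(-1, 171)))) = Add(16827, Mul(171, Add(154, -171))) = Add(16827, Mul(171, -17)) = Add(16827, -2907) = 13920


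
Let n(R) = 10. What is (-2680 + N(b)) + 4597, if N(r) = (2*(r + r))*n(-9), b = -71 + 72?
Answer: 1957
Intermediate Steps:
b = 1
N(r) = 40*r (N(r) = (2*(r + r))*10 = (2*(2*r))*10 = (4*r)*10 = 40*r)
(-2680 + N(b)) + 4597 = (-2680 + 40*1) + 4597 = (-2680 + 40) + 4597 = -2640 + 4597 = 1957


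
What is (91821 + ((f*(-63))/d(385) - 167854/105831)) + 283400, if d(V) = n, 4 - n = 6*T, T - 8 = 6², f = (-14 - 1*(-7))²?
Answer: 10324886607517/27516060 ≈ 3.7523e+5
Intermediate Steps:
f = 49 (f = (-14 + 7)² = (-7)² = 49)
T = 44 (T = 8 + 6² = 8 + 36 = 44)
n = -260 (n = 4 - 6*44 = 4 - 1*264 = 4 - 264 = -260)
d(V) = -260
(91821 + ((f*(-63))/d(385) - 167854/105831)) + 283400 = (91821 + ((49*(-63))/(-260) - 167854/105831)) + 283400 = (91821 + (-3087*(-1/260) - 167854*1/105831)) + 283400 = (91821 + (3087/260 - 167854/105831)) + 283400 = (91821 + 283058257/27516060) + 283400 = 2526835203517/27516060 + 283400 = 10324886607517/27516060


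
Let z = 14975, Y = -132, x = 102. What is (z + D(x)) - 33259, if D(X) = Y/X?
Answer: -310850/17 ≈ -18285.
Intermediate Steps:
D(X) = -132/X
(z + D(x)) - 33259 = (14975 - 132/102) - 33259 = (14975 - 132*1/102) - 33259 = (14975 - 22/17) - 33259 = 254553/17 - 33259 = -310850/17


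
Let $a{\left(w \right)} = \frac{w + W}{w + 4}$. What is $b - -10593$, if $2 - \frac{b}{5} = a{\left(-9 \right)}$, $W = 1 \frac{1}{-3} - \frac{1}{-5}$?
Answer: $\frac{158908}{15} \approx 10594.0$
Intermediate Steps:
$W = - \frac{2}{15}$ ($W = 1 \left(- \frac{1}{3}\right) - - \frac{1}{5} = - \frac{1}{3} + \frac{1}{5} = - \frac{2}{15} \approx -0.13333$)
$a{\left(w \right)} = \frac{- \frac{2}{15} + w}{4 + w}$ ($a{\left(w \right)} = \frac{w - \frac{2}{15}}{w + 4} = \frac{- \frac{2}{15} + w}{4 + w}$)
$b = \frac{13}{15}$ ($b = 10 - 5 \frac{- \frac{2}{15} - 9}{4 - 9} = 10 - 5 \frac{1}{-5} \left(- \frac{137}{15}\right) = 10 - 5 \left(\left(- \frac{1}{5}\right) \left(- \frac{137}{15}\right)\right) = 10 - \frac{137}{15} = \frac{13}{15} \approx 0.86667$)
$b - -10593 = \frac{13}{15} - -10593 = \frac{13}{15} + 10593 = \frac{158908}{15}$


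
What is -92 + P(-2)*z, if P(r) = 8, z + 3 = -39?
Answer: -428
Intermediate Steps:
z = -42 (z = -3 - 39 = -42)
-92 + P(-2)*z = -92 + 8*(-42) = -92 - 336 = -428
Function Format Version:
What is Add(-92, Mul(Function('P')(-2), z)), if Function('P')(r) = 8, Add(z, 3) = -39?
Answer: -428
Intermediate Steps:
z = -42 (z = Add(-3, -39) = -42)
Add(-92, Mul(Function('P')(-2), z)) = Add(-92, Mul(8, -42)) = Add(-92, -336) = -428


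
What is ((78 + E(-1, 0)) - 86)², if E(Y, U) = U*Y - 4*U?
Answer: 64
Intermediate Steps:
E(Y, U) = -4*U + U*Y
((78 + E(-1, 0)) - 86)² = ((78 + 0*(-4 - 1)) - 86)² = ((78 + 0*(-5)) - 86)² = ((78 + 0) - 86)² = (78 - 86)² = (-8)² = 64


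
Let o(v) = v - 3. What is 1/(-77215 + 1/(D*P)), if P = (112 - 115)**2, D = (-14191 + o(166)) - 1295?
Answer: -137907/10648489006 ≈ -1.2951e-5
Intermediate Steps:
o(v) = -3 + v
D = -15323 (D = (-14191 + (-3 + 166)) - 1295 = (-14191 + 163) - 1295 = -14028 - 1295 = -15323)
P = 9 (P = (-3)**2 = 9)
1/(-77215 + 1/(D*P)) = 1/(-77215 + 1/(-15323*9)) = 1/(-77215 - 1/15323*1/9) = 1/(-77215 - 1/137907) = 1/(-10648489006/137907) = -137907/10648489006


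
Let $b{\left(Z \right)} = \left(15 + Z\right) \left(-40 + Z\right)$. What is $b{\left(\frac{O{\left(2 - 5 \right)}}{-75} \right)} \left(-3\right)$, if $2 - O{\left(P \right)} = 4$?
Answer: $\frac{3378746}{1875} \approx 1802.0$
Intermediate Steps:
$O{\left(P \right)} = -2$ ($O{\left(P \right)} = 2 - 4 = -2$)
$b{\left(Z \right)} = \left(-40 + Z\right) \left(15 + Z\right)$
$b{\left(\frac{O{\left(2 - 5 \right)}}{-75} \right)} \left(-3\right) = \left(-600 + \left(- \frac{2}{-75}\right)^{2} - 25 \left(- \frac{2}{-75}\right)\right) \left(-3\right) = \left(-600 + \left(\left(-2\right) \left(- \frac{1}{75}\right)\right)^{2} - 25 \left(\left(-2\right) \left(- \frac{1}{75}\right)\right)\right) \left(-3\right) = \left(-600 + \left(\frac{2}{75}\right)^{2} - \frac{2}{3}\right) \left(-3\right) = \left(-600 + \frac{4}{5625} - \frac{2}{3}\right) \left(-3\right) = \left(- \frac{3378746}{5625}\right) \left(-3\right) = \frac{3378746}{1875}$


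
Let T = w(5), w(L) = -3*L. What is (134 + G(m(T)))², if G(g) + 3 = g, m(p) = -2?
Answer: 16641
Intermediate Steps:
T = -15 (T = -3*5 = -15)
G(g) = -3 + g
(134 + G(m(T)))² = (134 + (-3 - 2))² = (134 - 5)² = 129² = 16641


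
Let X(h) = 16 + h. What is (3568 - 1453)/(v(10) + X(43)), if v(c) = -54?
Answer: 423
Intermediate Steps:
(3568 - 1453)/(v(10) + X(43)) = (3568 - 1453)/(-54 + (16 + 43)) = 2115/(-54 + 59) = 2115/5 = 2115*(⅕) = 423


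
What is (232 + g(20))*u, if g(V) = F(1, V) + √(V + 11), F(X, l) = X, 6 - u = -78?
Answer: 19572 + 84*√31 ≈ 20040.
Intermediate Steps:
u = 84 (u = 6 - 1*(-78) = 6 + 78 = 84)
g(V) = 1 + √(11 + V) (g(V) = 1 + √(V + 11) = 1 + √(11 + V))
(232 + g(20))*u = (232 + (1 + √(11 + 20)))*84 = (232 + (1 + √31))*84 = (233 + √31)*84 = 19572 + 84*√31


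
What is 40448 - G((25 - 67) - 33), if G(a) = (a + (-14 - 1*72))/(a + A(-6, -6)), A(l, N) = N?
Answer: 3276127/81 ≈ 40446.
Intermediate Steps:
G(a) = (-86 + a)/(-6 + a) (G(a) = (a + (-14 - 1*72))/(a - 6) = (a + (-14 - 72))/(-6 + a) = (a - 86)/(-6 + a) = (-86 + a)/(-6 + a))
40448 - G((25 - 67) - 33) = 40448 - (-86 + ((25 - 67) - 33))/(-6 + ((25 - 67) - 33)) = 40448 - (-86 + (-42 - 33))/(-6 + (-42 - 33)) = 40448 - (-86 - 75)/(-6 - 75) = 40448 - (-161)/(-81) = 40448 - (-1)*(-161)/81 = 40448 - 1*161/81 = 40448 - 161/81 = 3276127/81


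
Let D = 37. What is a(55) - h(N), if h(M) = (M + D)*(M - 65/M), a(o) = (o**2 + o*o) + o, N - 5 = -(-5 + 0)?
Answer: 11881/2 ≈ 5940.5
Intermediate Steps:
N = 10 (N = 5 - (-5 + 0) = 5 - 1*(-5) = 5 + 5 = 10)
a(o) = o + 2*o**2 (a(o) = (o**2 + o**2) + o = 2*o**2 + o = o + 2*o**2)
h(M) = (37 + M)*(M - 65/M) (h(M) = (M + 37)*(M - 65/M) = (37 + M)*(M - 65/M))
a(55) - h(N) = 55*(1 + 2*55) - (-65 + 10**2 - 2405/10 + 37*10) = 55*(1 + 110) - (-65 + 100 - 2405*1/10 + 370) = 55*111 - (-65 + 100 - 481/2 + 370) = 6105 - 1*329/2 = 6105 - 329/2 = 11881/2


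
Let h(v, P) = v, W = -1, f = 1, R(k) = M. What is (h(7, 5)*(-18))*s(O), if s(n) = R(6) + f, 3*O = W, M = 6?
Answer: -882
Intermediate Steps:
R(k) = 6
O = -⅓ (O = (⅓)*(-1) = -⅓ ≈ -0.33333)
s(n) = 7 (s(n) = 6 + 1 = 7)
(h(7, 5)*(-18))*s(O) = (7*(-18))*7 = -126*7 = -882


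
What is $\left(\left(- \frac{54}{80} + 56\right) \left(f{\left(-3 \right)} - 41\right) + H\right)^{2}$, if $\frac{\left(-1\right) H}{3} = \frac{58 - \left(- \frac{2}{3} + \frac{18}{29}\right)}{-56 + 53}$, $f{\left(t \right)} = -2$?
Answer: $\frac{65235231309889}{12110400} \approx 5.3867 \cdot 10^{6}$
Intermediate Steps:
$H = \frac{5050}{87}$ ($H = - 3 \frac{58 - \left(- \frac{2}{3} + \frac{18}{29}\right)}{-56 + 53} = - 3 \frac{58 - - \frac{4}{87}}{-3} = - 3 \left(58 + \left(\frac{2}{3} - \frac{18}{29}\right)\right) \left(- \frac{1}{3}\right) = - 3 \left(58 + \frac{4}{87}\right) \left(- \frac{1}{3}\right) = - 3 \cdot \frac{5050}{87} \left(- \frac{1}{3}\right) = \left(-3\right) \left(- \frac{5050}{261}\right) = \frac{5050}{87} \approx 58.046$)
$\left(\left(- \frac{54}{80} + 56\right) \left(f{\left(-3 \right)} - 41\right) + H\right)^{2} = \left(\left(- \frac{54}{80} + 56\right) \left(-2 - 41\right) + \frac{5050}{87}\right)^{2} = \left(\left(\left(-54\right) \frac{1}{80} + 56\right) \left(-43\right) + \frac{5050}{87}\right)^{2} = \left(\left(- \frac{27}{40} + 56\right) \left(-43\right) + \frac{5050}{87}\right)^{2} = \left(\frac{2213}{40} \left(-43\right) + \frac{5050}{87}\right)^{2} = \left(- \frac{95159}{40} + \frac{5050}{87}\right)^{2} = \left(- \frac{8076833}{3480}\right)^{2} = \frac{65235231309889}{12110400}$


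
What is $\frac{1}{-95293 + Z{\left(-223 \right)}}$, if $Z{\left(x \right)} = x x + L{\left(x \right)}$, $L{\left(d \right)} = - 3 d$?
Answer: $- \frac{1}{44895} \approx -2.2274 \cdot 10^{-5}$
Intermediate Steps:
$Z{\left(x \right)} = x^{2} - 3 x$ ($Z{\left(x \right)} = x x - 3 x = x^{2} - 3 x$)
$\frac{1}{-95293 + Z{\left(-223 \right)}} = \frac{1}{-95293 - 223 \left(-3 - 223\right)} = \frac{1}{-95293 - -50398} = \frac{1}{-95293 + 50398} = \frac{1}{-44895} = - \frac{1}{44895}$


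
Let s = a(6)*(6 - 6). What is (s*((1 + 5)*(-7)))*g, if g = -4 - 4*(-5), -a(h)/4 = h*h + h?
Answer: 0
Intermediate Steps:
a(h) = -4*h - 4*h**2 (a(h) = -4*(h*h + h) = -4*(h**2 + h) = -4*(h + h**2) = -4*h - 4*h**2)
g = 16 (g = -4 + 20 = 16)
s = 0 (s = (-4*6*(1 + 6))*(6 - 6) = -4*6*7*0 = -168*0 = 0)
(s*((1 + 5)*(-7)))*g = (0*((1 + 5)*(-7)))*16 = (0*(6*(-7)))*16 = (0*(-42))*16 = 0*16 = 0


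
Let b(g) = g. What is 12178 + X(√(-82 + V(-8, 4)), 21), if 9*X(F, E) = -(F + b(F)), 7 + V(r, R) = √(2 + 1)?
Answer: 12178 - 2*√(-89 + √3)/9 ≈ 12178.0 - 2.0759*I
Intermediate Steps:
V(r, R) = -7 + √3 (V(r, R) = -7 + √(2 + 1) = -7 + √3)
X(F, E) = -2*F/9 (X(F, E) = (-(F + F))/9 = (-2*F)/9 = -2*F/9)
12178 + X(√(-82 + V(-8, 4)), 21) = 12178 - 2*√(-82 + (-7 + √3))/9 = 12178 - 2*√(-89 + √3)/9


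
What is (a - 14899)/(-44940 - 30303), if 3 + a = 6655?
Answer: 2749/25081 ≈ 0.10960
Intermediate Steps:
a = 6652 (a = -3 + 6655 = 6652)
(a - 14899)/(-44940 - 30303) = (6652 - 14899)/(-44940 - 30303) = -8247/(-75243) = -8247*(-1/75243) = 2749/25081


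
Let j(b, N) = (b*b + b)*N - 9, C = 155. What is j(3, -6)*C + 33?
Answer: -12522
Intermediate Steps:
j(b, N) = -9 + N*(b + b²) (j(b, N) = (b² + b)*N - 9 = (b + b²)*N - 9 = N*(b + b²) - 9 = -9 + N*(b + b²))
j(3, -6)*C + 33 = (-9 - 6*3 - 6*3²)*155 + 33 = (-9 - 18 - 6*9)*155 + 33 = (-9 - 18 - 54)*155 + 33 = -81*155 + 33 = -12555 + 33 = -12522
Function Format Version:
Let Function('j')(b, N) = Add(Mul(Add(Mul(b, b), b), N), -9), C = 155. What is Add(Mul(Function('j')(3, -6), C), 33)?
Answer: -12522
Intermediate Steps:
Function('j')(b, N) = Add(-9, Mul(N, Add(b, Pow(b, 2)))) (Function('j')(b, N) = Add(Mul(Add(Pow(b, 2), b), N), -9) = Add(Mul(Add(b, Pow(b, 2)), N), -9) = Add(Mul(N, Add(b, Pow(b, 2))), -9) = Add(-9, Mul(N, Add(b, Pow(b, 2)))))
Add(Mul(Function('j')(3, -6), C), 33) = Add(Mul(Add(-9, Mul(-6, 3), Mul(-6, Pow(3, 2))), 155), 33) = Add(Mul(Add(-9, -18, Mul(-6, 9)), 155), 33) = Add(Mul(Add(-9, -18, -54), 155), 33) = Add(Mul(-81, 155), 33) = Add(-12555, 33) = -12522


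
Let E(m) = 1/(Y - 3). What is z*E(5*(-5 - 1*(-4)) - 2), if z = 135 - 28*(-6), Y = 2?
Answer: -303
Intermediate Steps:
z = 303 (z = 135 - 1*(-168) = 135 + 168 = 303)
E(m) = -1 (E(m) = 1/(2 - 3) = 1/(-1) = -1)
z*E(5*(-5 - 1*(-4)) - 2) = 303*(-1) = -303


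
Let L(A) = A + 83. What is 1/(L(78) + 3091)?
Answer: 1/3252 ≈ 0.00030750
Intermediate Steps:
L(A) = 83 + A
1/(L(78) + 3091) = 1/((83 + 78) + 3091) = 1/(161 + 3091) = 1/3252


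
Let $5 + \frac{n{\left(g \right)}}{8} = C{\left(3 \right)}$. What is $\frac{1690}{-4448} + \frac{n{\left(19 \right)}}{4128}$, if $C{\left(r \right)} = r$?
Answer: $- \frac{110117}{286896} \approx -0.38382$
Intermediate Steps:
$n{\left(g \right)} = -16$ ($n{\left(g \right)} = -40 + 8 \cdot 3 = -40 + 24 = -16$)
$\frac{1690}{-4448} + \frac{n{\left(19 \right)}}{4128} = \frac{1690}{-4448} - \frac{16}{4128} = 1690 \left(- \frac{1}{4448}\right) - \frac{1}{258} = - \frac{845}{2224} - \frac{1}{258} = - \frac{110117}{286896}$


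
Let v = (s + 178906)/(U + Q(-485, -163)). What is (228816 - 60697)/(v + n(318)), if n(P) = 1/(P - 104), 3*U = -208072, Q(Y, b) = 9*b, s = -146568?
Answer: -7644240133418/20548523 ≈ -3.7201e+5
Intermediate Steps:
U = -208072/3 (U = (⅓)*(-208072) = -208072/3 ≈ -69357.)
v = -97014/212473 (v = (-146568 + 178906)/(-208072/3 + 9*(-163)) = 32338/(-208072/3 - 1467) = 32338/(-212473/3) = 32338*(-3/212473) = -97014/212473 ≈ -0.45659)
n(P) = 1/(-104 + P)
(228816 - 60697)/(v + n(318)) = (228816 - 60697)/(-97014/212473 + 1/(-104 + 318)) = 168119/(-97014/212473 + 1/214) = 168119/(-20548523/45469222) = 168119*(-45469222/20548523) = -7644240133418/20548523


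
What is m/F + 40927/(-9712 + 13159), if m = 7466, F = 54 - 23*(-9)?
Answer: 1348787/33321 ≈ 40.479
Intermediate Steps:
F = 261 (F = 54 + 207 = 261)
m/F + 40927/(-9712 + 13159) = 7466/261 + 40927/(-9712 + 13159) = 7466*(1/261) + 40927/3447 = 7466/261 + 40927*(1/3447) = 7466/261 + 40927/3447 = 1348787/33321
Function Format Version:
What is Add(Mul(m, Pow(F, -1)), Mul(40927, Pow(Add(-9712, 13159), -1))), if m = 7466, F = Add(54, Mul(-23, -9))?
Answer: Rational(1348787, 33321) ≈ 40.479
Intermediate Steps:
F = 261 (F = Add(54, 207) = 261)
Add(Mul(m, Pow(F, -1)), Mul(40927, Pow(Add(-9712, 13159), -1))) = Add(Mul(7466, Pow(261, -1)), Mul(40927, Pow(Add(-9712, 13159), -1))) = Add(Mul(7466, Rational(1, 261)), Mul(40927, Pow(3447, -1))) = Add(Rational(7466, 261), Mul(40927, Rational(1, 3447))) = Add(Rational(7466, 261), Rational(40927, 3447)) = Rational(1348787, 33321)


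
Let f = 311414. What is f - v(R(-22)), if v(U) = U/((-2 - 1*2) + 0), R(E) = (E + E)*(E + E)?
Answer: 311898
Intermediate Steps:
R(E) = 4*E² (R(E) = (2*E)*(2*E) = 4*E²)
v(U) = -U/4 (v(U) = U/((-2 - 2) + 0) = U/(-4 + 0) = U/(-4) = U*(-¼) = -U/4)
f - v(R(-22)) = 311414 - (-1)*4*(-22)²/4 = 311414 - (-1)*4*484/4 = 311414 - (-1)*1936/4 = 311414 - 1*(-484) = 311414 + 484 = 311898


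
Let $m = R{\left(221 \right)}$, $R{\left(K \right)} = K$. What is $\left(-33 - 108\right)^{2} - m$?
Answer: $19660$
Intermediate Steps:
$m = 221$
$\left(-33 - 108\right)^{2} - m = \left(-33 - 108\right)^{2} - 221 = \left(-141\right)^{2} - 221 = 19881 - 221 = 19660$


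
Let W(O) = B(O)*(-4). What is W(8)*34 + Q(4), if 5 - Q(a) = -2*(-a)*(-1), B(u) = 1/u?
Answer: -4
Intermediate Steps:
W(O) = -4/O
Q(a) = 5 + 2*a (Q(a) = 5 - (-2)*-a*(-1) = 5 - (-2)*a = 5 + 2*a)
W(8)*34 + Q(4) = -4/8*34 + (5 + 2*4) = -4*⅛*34 + (5 + 8) = -½*34 + 13 = -17 + 13 = -4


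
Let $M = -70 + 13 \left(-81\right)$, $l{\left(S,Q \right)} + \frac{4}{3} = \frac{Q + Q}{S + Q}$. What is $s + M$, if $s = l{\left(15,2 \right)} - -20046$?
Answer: $\frac{965017}{51} \approx 18922.0$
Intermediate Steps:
$l{\left(S,Q \right)} = - \frac{4}{3} + \frac{2 Q}{Q + S}$ ($l{\left(S,Q \right)} = - \frac{4}{3} + \frac{Q + Q}{S + Q} = - \frac{4}{3} + \frac{2 Q}{Q + S}$)
$M = -1123$ ($M = -70 - 1053 = -1123$)
$s = \frac{1022290}{51}$ ($s = \frac{2 \left(2 - 30\right)}{3 \left(2 + 15\right)} - -20046 = \frac{2 \left(2 - 30\right)}{3 \cdot 17} + 20046 = \frac{2}{3} \cdot \frac{1}{17} \left(-28\right) + 20046 = - \frac{56}{51} + 20046 = \frac{1022290}{51} \approx 20045.0$)
$s + M = \frac{1022290}{51} - 1123 = \frac{965017}{51}$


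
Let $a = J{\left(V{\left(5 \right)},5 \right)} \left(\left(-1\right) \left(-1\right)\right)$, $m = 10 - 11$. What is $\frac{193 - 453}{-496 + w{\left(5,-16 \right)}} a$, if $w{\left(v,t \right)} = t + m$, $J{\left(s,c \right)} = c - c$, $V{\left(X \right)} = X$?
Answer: $0$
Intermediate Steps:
$J{\left(s,c \right)} = 0$
$m = -1$
$w{\left(v,t \right)} = -1 + t$ ($w{\left(v,t \right)} = t - 1 = -1 + t$)
$a = 0$ ($a = 0 \left(\left(-1\right) \left(-1\right)\right) = 0 \cdot 1 = 0$)
$\frac{193 - 453}{-496 + w{\left(5,-16 \right)}} a = \frac{193 - 453}{-496 - 17} \cdot 0 = - \frac{260}{-496 - 17} \cdot 0 = - \frac{260}{-513} \cdot 0 = \left(-260\right) \left(- \frac{1}{513}\right) 0 = \frac{260}{513} \cdot 0 = 0$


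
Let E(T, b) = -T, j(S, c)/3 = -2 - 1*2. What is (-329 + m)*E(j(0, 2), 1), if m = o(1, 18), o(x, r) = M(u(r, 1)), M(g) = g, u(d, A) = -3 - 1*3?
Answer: -4020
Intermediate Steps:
j(S, c) = -12 (j(S, c) = 3*(-2 - 1*2) = 3*(-2 - 2) = 3*(-4) = -12)
u(d, A) = -6 (u(d, A) = -3 - 3 = -6)
o(x, r) = -6
m = -6
(-329 + m)*E(j(0, 2), 1) = (-329 - 6)*(-1*(-12)) = -335*12 = -4020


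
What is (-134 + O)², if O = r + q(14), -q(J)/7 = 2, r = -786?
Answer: 872356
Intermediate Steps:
q(J) = -14 (q(J) = -7*2 = -14)
O = -800 (O = -786 - 14 = -800)
(-134 + O)² = (-134 - 800)² = (-934)² = 872356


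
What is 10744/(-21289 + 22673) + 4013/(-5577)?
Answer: 6795662/964821 ≈ 7.0434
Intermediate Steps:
10744/(-21289 + 22673) + 4013/(-5577) = 10744/1384 + 4013*(-1/5577) = 10744*(1/1384) - 4013/5577 = 1343/173 - 4013/5577 = 6795662/964821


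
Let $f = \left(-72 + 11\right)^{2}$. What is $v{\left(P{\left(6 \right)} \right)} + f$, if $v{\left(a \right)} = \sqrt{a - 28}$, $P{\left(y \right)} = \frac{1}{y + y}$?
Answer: $3721 + \frac{i \sqrt{1005}}{6} \approx 3721.0 + 5.2836 i$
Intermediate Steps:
$P{\left(y \right)} = \frac{1}{2 y}$
$v{\left(a \right)} = \sqrt{-28 + a}$
$f = 3721$ ($f = \left(-61\right)^{2} = 3721$)
$v{\left(P{\left(6 \right)} \right)} + f = \sqrt{-28 + \frac{1}{2 \cdot 6}} + 3721 = \sqrt{-28 + \frac{1}{2} \cdot \frac{1}{6}} + 3721 = \sqrt{-28 + \frac{1}{12}} + 3721 = \sqrt{- \frac{335}{12}} + 3721 = \frac{i \sqrt{1005}}{6} + 3721 = 3721 + \frac{i \sqrt{1005}}{6}$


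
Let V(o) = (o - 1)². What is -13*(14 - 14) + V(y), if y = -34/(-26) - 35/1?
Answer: 203401/169 ≈ 1203.6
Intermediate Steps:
y = -438/13 (y = -34*(-1/26) - 35*1 = 17/13 - 35 = -438/13 ≈ -33.692)
V(o) = (-1 + o)²
-13*(14 - 14) + V(y) = -13*(14 - 14) + (-1 - 438/13)² = -13*0 + (-451/13)² = 0 + 203401/169 = 203401/169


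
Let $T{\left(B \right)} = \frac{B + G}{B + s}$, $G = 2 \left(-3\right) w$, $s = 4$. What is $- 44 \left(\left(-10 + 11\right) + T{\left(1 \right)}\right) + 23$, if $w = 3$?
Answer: $\frac{643}{5} \approx 128.6$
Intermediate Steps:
$G = -18$ ($G = 2 \left(-3\right) 3 = \left(-6\right) 3 = -18$)
$T{\left(B \right)} = \frac{-18 + B}{4 + B}$ ($T{\left(B \right)} = \frac{B - 18}{B + 4} = \frac{-18 + B}{4 + B}$)
$- 44 \left(\left(-10 + 11\right) + T{\left(1 \right)}\right) + 23 = - 44 \left(\left(-10 + 11\right) + \frac{-18 + 1}{4 + 1}\right) + 23 = - 44 \left(1 + \frac{1}{5} \left(-17\right)\right) + 23 = - 44 \left(1 - \frac{17}{5}\right) + 23 = \left(-44\right) \left(- \frac{12}{5}\right) + 23 = \frac{528}{5} + 23 = \frac{643}{5}$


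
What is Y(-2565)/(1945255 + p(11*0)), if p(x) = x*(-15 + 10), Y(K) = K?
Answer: -513/389051 ≈ -0.0013186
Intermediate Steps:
p(x) = -5*x (p(x) = x*(-5) = -5*x)
Y(-2565)/(1945255 + p(11*0)) = -2565/(1945255 - 55*0) = -2565/(1945255 - 5*0) = -2565/(1945255 + 0) = -2565/1945255 = -2565*1/1945255 = -513/389051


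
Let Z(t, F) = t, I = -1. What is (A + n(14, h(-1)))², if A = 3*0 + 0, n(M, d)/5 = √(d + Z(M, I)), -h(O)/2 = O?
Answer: 400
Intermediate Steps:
h(O) = -2*O
n(M, d) = 5*√(M + d) (n(M, d) = 5*√(d + M) = 5*√(M + d))
A = 0 (A = 0 + 0 = 0)
(A + n(14, h(-1)))² = (0 + 5*√(14 - 2*(-1)))² = (0 + 5*√(14 + 2))² = (0 + 5*√16)² = (0 + 5*4)² = (0 + 20)² = 20² = 400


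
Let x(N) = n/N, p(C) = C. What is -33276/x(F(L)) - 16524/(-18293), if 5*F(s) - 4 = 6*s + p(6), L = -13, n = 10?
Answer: 20696820612/457325 ≈ 45256.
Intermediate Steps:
F(s) = 2 + 6*s/5 (F(s) = ⅘ + (6*s + 6)/5 = ⅘ + (6 + 6*s)/5 = ⅘ + (6/5 + 6*s/5) = 2 + 6*s/5)
x(N) = 10/N
-33276/x(F(L)) - 16524/(-18293) = -33276/(10/(2 + (6/5)*(-13))) - 16524/(-18293) = -33276/(10/(2 - 78/5)) - 16524*(-1/18293) = -33276/(10/(-68/5)) + 16524/18293 = -33276/(10*(-5/68)) + 16524/18293 = -33276/(-25/34) + 16524/18293 = -33276*(-34/25) + 16524/18293 = 1131384/25 + 16524/18293 = 20696820612/457325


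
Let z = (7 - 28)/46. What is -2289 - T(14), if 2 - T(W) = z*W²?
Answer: -54751/23 ≈ -2380.5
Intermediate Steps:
z = -21/46 (z = -21*1/46 = -21/46 ≈ -0.45652)
T(W) = 2 + 21*W²/46 (T(W) = 2 - (-21)*W²/46 = 2 + 21*W²/46)
-2289 - T(14) = -2289 - (2 + (21/46)*14²) = -2289 - (2 + (21/46)*196) = -2289 - (2 + 2058/23) = -2289 - 1*2104/23 = -2289 - 2104/23 = -54751/23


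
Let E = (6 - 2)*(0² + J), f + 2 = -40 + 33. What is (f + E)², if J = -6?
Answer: 1089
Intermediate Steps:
f = -9 (f = -2 + (-40 + 33) = -2 - 7 = -9)
E = -24 (E = (6 - 2)*(0² - 6) = 4*(0 - 6) = 4*(-6) = -24)
(f + E)² = (-9 - 24)² = (-33)² = 1089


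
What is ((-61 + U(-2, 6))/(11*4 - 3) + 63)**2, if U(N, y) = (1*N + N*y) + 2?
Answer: 6300100/1681 ≈ 3747.8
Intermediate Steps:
U(N, y) = 2 + N + N*y (U(N, y) = (N + N*y) + 2 = 2 + N + N*y)
((-61 + U(-2, 6))/(11*4 - 3) + 63)**2 = ((-61 + (2 - 2 - 2*6))/(11*4 - 3) + 63)**2 = ((-61 + (2 - 2 - 12))/(44 - 3) + 63)**2 = ((-61 - 12)/41 + 63)**2 = (-73*1/41 + 63)**2 = (-73/41 + 63)**2 = (2510/41)**2 = 6300100/1681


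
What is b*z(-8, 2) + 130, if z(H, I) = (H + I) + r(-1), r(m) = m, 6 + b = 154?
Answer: -906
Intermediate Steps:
b = 148 (b = -6 + 154 = 148)
z(H, I) = -1 + H + I (z(H, I) = (H + I) - 1 = -1 + H + I)
b*z(-8, 2) + 130 = 148*(-1 - 8 + 2) + 130 = 148*(-7) + 130 = -1036 + 130 = -906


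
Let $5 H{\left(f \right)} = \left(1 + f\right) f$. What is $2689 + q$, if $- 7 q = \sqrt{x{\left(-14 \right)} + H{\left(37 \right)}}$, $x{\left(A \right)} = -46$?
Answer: $2689 - \frac{2 \sqrt{30}}{5} \approx 2686.8$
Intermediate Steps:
$H{\left(f \right)} = \frac{f \left(1 + f\right)}{5}$ ($H{\left(f \right)} = \frac{\left(1 + f\right) f}{5} = \frac{f \left(1 + f\right)}{5}$)
$q = - \frac{2 \sqrt{30}}{5}$ ($q = - \frac{\sqrt{-46 + \frac{1}{5} \cdot 37 \left(1 + 37\right)}}{7} = - \frac{\sqrt{-46 + \frac{1}{5} \cdot 37 \cdot 38}}{7} = - \frac{\sqrt{-46 + \frac{1406}{5}}}{7} = - \frac{\sqrt{\frac{1176}{5}}}{7} = - \frac{\frac{14}{5} \sqrt{30}}{7} = - \frac{2 \sqrt{30}}{5} \approx -2.1909$)
$2689 + q = 2689 - \frac{2 \sqrt{30}}{5}$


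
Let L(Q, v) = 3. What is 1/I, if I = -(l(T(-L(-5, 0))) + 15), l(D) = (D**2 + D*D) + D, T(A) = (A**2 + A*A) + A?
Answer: -1/480 ≈ -0.0020833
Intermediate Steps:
T(A) = A + 2*A**2 (T(A) = (A**2 + A**2) + A = 2*A**2 + A = A + 2*A**2)
l(D) = D + 2*D**2 (l(D) = (D**2 + D**2) + D = 2*D**2 + D = D + 2*D**2)
I = -480 (I = -(((-1*3)*(1 + 2*(-1*3)))*(1 + 2*((-1*3)*(1 + 2*(-1*3)))) + 15) = -((-3*(1 + 2*(-3)))*(1 + 2*(-3*(1 + 2*(-3)))) + 15) = -((-3*(1 - 6))*(1 + 2*(-3*(1 - 6))) + 15) = -((-3*(-5))*(1 + 2*(-3*(-5))) + 15) = -(15*(1 + 2*15) + 15) = -(15*(1 + 30) + 15) = -(15*31 + 15) = -(465 + 15) = -1*480 = -480)
1/I = 1/(-480) = -1/480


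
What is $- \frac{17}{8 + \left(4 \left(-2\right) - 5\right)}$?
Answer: $\frac{17}{5} \approx 3.4$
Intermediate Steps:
$- \frac{17}{8 + \left(4 \left(-2\right) - 5\right)} = - \frac{17}{8 - 13} = - \frac{17}{-5} = \left(-17\right) \left(- \frac{1}{5}\right) = \frac{17}{5}$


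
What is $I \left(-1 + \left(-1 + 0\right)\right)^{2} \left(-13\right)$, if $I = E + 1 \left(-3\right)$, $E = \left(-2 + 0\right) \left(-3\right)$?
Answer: $-156$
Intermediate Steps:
$E = 6$ ($E = \left(-2\right) \left(-3\right) = 6$)
$I = 3$ ($I = 6 + 1 \left(-3\right) = 6 - 3 = 3$)
$I \left(-1 + \left(-1 + 0\right)\right)^{2} \left(-13\right) = 3 \left(-1 + \left(-1 + 0\right)\right)^{2} \left(-13\right) = 3 \left(-1 - 1\right)^{2} \left(-13\right) = 3 \left(-2\right)^{2} \left(-13\right) = 3 \cdot 4 \left(-13\right) = 12 \left(-13\right) = -156$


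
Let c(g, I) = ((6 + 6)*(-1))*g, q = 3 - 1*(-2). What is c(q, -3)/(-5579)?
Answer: 60/5579 ≈ 0.010755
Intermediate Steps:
q = 5 (q = 3 + 2 = 5)
c(g, I) = -12*g (c(g, I) = (12*(-1))*g = -12*g)
c(q, -3)/(-5579) = (-12*5)/(-5579) = -1/5579*(-60) = 60/5579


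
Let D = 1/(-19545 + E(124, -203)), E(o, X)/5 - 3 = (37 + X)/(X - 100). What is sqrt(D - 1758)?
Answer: 3*I*sqrt(1709559770965530)/2958380 ≈ 41.929*I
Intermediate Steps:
E(o, X) = 15 + 5*(37 + X)/(-100 + X) (E(o, X) = 15 + 5*((37 + X)/(X - 100)) = 15 + 5*((37 + X)/(-100 + X)) = 15 + 5*(37 + X)/(-100 + X))
D = -303/5916760 (D = 1/(-19545 + 5*(-263 + 4*(-203))/(-100 - 203)) = 1/(-19545 + 5*(-263 - 812)/(-303)) = 1/(-19545 + 5*(-1/303)*(-1075)) = 1/(-19545 + 5375/303) = 1/(-5916760/303) = -303/5916760 ≈ -5.1210e-5)
sqrt(D - 1758) = sqrt(-303/5916760 - 1758) = sqrt(-10401664383/5916760) = 3*I*sqrt(1709559770965530)/2958380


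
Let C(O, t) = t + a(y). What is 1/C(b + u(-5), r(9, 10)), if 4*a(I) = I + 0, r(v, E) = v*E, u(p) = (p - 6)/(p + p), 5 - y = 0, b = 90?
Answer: 4/365 ≈ 0.010959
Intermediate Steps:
y = 5 (y = 5 - 1*0 = 5 + 0 = 5)
u(p) = (-6 + p)/(2*p) (u(p) = (-6 + p)/((2*p)) = (-6 + p)*(1/(2*p)) = (-6 + p)/(2*p))
r(v, E) = E*v
a(I) = I/4 (a(I) = (I + 0)/4 = I/4)
C(O, t) = 5/4 + t (C(O, t) = t + (¼)*5 = t + 5/4 = 5/4 + t)
1/C(b + u(-5), r(9, 10)) = 1/(5/4 + 10*9) = 1/(5/4 + 90) = 1/(365/4) = 4/365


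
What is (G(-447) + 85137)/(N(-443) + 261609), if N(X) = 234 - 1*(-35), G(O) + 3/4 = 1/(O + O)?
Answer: 152223613/468237864 ≈ 0.32510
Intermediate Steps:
G(O) = -3/4 + 1/(2*O) (G(O) = -3/4 + 1/(O + O) = -3/4 + 1/(2*O))
N(X) = 269 (N(X) = 234 + 35 = 269)
(G(-447) + 85137)/(N(-443) + 261609) = ((1/4)*(2 - 3*(-447))/(-447) + 85137)/(269 + 261609) = ((1/4)*(-1/447)*(2 + 1341) + 85137)/261878 = ((1/4)*(-1/447)*1343 + 85137)*(1/261878) = (-1343/1788 + 85137)*(1/261878) = (152223613/1788)*(1/261878) = 152223613/468237864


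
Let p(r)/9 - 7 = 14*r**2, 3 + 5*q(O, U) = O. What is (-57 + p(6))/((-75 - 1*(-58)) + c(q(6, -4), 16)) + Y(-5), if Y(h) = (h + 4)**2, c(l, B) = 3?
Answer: -2264/7 ≈ -323.43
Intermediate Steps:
q(O, U) = -3/5 + O/5
p(r) = 63 + 126*r**2 (p(r) = 63 + 9*(14*r**2) = 63 + 126*r**2)
Y(h) = (4 + h)**2
(-57 + p(6))/((-75 - 1*(-58)) + c(q(6, -4), 16)) + Y(-5) = (-57 + (63 + 126*6**2))/((-75 - 1*(-58)) + 3) + (4 - 5)**2 = (-57 + (63 + 126*36))/((-75 + 58) + 3) + (-1)**2 = (-57 + (63 + 4536))/(-17 + 3) + 1 = (-57 + 4599)/(-14) + 1 = 4542*(-1/14) + 1 = -2271/7 + 1 = -2264/7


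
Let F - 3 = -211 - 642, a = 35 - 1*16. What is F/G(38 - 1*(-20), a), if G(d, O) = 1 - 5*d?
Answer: 50/17 ≈ 2.9412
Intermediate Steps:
a = 19 (a = 35 - 16 = 19)
F = -850 (F = 3 + (-211 - 642) = 3 - 853 = -850)
F/G(38 - 1*(-20), a) = -850/(1 - 5*(38 - 1*(-20))) = -850/(1 - 5*(38 + 20)) = -850/(1 - 5*58) = -850/(1 - 290) = -850/(-289) = -850*(-1/289) = 50/17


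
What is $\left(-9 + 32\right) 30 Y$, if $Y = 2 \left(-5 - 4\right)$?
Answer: $-12420$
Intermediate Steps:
$Y = -18$ ($Y = 2 \left(-9\right) = -18$)
$\left(-9 + 32\right) 30 Y = \left(-9 + 32\right) 30 \left(-18\right) = 23 \cdot 30 \left(-18\right) = 690 \left(-18\right) = -12420$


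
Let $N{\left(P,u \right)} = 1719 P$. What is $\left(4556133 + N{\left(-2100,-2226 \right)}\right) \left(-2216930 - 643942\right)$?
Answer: $-2707051495176$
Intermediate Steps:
$\left(4556133 + N{\left(-2100,-2226 \right)}\right) \left(-2216930 - 643942\right) = \left(4556133 + 1719 \left(-2100\right)\right) \left(-2216930 - 643942\right) = \left(4556133 - 3609900\right) \left(-2860872\right) = 946233 \left(-2860872\right) = -2707051495176$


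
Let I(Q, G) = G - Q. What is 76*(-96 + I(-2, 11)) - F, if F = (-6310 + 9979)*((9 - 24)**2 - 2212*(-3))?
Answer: -25179317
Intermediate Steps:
F = 25173009 (F = 3669*((-15)**2 + 6636) = 3669*(225 + 6636) = 3669*6861 = 25173009)
76*(-96 + I(-2, 11)) - F = 76*(-96 + (11 - 1*(-2))) - 1*25173009 = 76*(-96 + (11 + 2)) - 25173009 = 76*(-96 + 13) - 25173009 = 76*(-83) - 25173009 = -6308 - 25173009 = -25179317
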